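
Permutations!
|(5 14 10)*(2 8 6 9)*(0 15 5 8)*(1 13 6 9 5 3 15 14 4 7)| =6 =|(0 14 10 8 9 2)(1 13 6 5 4 7)(3 15)|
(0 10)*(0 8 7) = (0 10 8 7) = [10, 1, 2, 3, 4, 5, 6, 0, 7, 9, 8]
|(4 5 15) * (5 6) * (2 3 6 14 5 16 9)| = |(2 3 6 16 9)(4 14 5 15)| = 20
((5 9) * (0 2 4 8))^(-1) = ((0 2 4 8)(5 9))^(-1) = (0 8 4 2)(5 9)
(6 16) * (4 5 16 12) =(4 5 16 6 12) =[0, 1, 2, 3, 5, 16, 12, 7, 8, 9, 10, 11, 4, 13, 14, 15, 6]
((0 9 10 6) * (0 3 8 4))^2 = ((0 9 10 6 3 8 4))^2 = (0 10 3 4 9 6 8)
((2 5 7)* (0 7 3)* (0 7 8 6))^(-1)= ((0 8 6)(2 5 3 7))^(-1)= (0 6 8)(2 7 3 5)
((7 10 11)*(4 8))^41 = (4 8)(7 11 10)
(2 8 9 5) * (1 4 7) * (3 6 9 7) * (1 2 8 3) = (1 4)(2 3 6 9 5 8 7) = [0, 4, 3, 6, 1, 8, 9, 2, 7, 5]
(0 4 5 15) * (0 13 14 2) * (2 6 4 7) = [7, 1, 0, 3, 5, 15, 4, 2, 8, 9, 10, 11, 12, 14, 6, 13] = (0 7 2)(4 5 15 13 14 6)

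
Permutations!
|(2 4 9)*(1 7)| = 6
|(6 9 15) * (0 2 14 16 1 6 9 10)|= 14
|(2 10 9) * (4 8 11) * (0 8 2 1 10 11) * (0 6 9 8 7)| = |(0 7)(1 10 8 6 9)(2 11 4)| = 30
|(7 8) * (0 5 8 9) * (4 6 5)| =|(0 4 6 5 8 7 9)| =7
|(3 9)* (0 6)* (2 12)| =|(0 6)(2 12)(3 9)| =2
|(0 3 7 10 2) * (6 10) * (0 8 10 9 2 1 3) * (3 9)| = |(1 9 2 8 10)(3 7 6)| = 15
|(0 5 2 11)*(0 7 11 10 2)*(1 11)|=6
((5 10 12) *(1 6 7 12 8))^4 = (1 5 6 10 7 8 12) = ((1 6 7 12 5 10 8))^4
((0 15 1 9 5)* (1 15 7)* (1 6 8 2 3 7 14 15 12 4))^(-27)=((0 14 15 12 4 1 9 5)(2 3 7 6 8))^(-27)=(0 1 15 5 4 14 9 12)(2 6 3 8 7)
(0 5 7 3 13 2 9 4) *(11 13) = (0 5 7 3 11 13 2 9 4) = [5, 1, 9, 11, 0, 7, 6, 3, 8, 4, 10, 13, 12, 2]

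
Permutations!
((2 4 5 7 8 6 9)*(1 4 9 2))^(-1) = (1 9 2 6 8 7 5 4)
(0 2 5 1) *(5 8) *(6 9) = [2, 0, 8, 3, 4, 1, 9, 7, 5, 6] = (0 2 8 5 1)(6 9)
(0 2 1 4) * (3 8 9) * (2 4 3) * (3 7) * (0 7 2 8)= [4, 2, 1, 0, 7, 5, 6, 3, 9, 8]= (0 4 7 3)(1 2)(8 9)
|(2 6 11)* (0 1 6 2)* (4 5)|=|(0 1 6 11)(4 5)|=4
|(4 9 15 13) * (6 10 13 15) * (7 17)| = |(4 9 6 10 13)(7 17)| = 10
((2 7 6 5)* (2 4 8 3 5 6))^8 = (8)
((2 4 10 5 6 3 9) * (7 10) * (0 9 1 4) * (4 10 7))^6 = (1 10 5 6 3) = ((0 9 2)(1 10 5 6 3))^6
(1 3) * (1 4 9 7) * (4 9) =(1 3 9 7) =[0, 3, 2, 9, 4, 5, 6, 1, 8, 7]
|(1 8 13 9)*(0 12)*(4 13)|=10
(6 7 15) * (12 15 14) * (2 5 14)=[0, 1, 5, 3, 4, 14, 7, 2, 8, 9, 10, 11, 15, 13, 12, 6]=(2 5 14 12 15 6 7)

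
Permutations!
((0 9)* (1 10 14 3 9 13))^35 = ((0 13 1 10 14 3 9))^35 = (14)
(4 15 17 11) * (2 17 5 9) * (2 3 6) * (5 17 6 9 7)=[0, 1, 6, 9, 15, 7, 2, 5, 8, 3, 10, 4, 12, 13, 14, 17, 16, 11]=(2 6)(3 9)(4 15 17 11)(5 7)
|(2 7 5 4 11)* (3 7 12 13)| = |(2 12 13 3 7 5 4 11)| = 8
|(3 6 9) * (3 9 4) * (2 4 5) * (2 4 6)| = |(9)(2 6 5 4 3)| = 5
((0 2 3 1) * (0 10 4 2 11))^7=((0 11)(1 10 4 2 3))^7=(0 11)(1 4 3 10 2)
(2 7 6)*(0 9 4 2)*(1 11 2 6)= (0 9 4 6)(1 11 2 7)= [9, 11, 7, 3, 6, 5, 0, 1, 8, 4, 10, 2]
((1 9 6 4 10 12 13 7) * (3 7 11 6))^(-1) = (1 7 3 9)(4 6 11 13 12 10)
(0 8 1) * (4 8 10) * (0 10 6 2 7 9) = (0 6 2 7 9)(1 10 4 8) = [6, 10, 7, 3, 8, 5, 2, 9, 1, 0, 4]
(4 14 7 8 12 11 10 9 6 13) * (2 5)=(2 5)(4 14 7 8 12 11 10 9 6 13)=[0, 1, 5, 3, 14, 2, 13, 8, 12, 6, 9, 10, 11, 4, 7]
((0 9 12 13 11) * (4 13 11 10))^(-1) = (0 11 12 9)(4 10 13)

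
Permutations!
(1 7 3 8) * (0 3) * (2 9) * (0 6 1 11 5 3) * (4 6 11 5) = (1 7 11 4 6)(2 9)(3 8 5) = [0, 7, 9, 8, 6, 3, 1, 11, 5, 2, 10, 4]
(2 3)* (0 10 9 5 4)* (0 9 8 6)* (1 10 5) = (0 5 4 9 1 10 8 6)(2 3) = [5, 10, 3, 2, 9, 4, 0, 7, 6, 1, 8]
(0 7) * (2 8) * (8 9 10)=(0 7)(2 9 10 8)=[7, 1, 9, 3, 4, 5, 6, 0, 2, 10, 8]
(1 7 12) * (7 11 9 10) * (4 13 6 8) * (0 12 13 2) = (0 12 1 11 9 10 7 13 6 8 4 2) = [12, 11, 0, 3, 2, 5, 8, 13, 4, 10, 7, 9, 1, 6]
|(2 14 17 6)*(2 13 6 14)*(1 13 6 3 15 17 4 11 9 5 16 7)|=12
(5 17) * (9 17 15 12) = [0, 1, 2, 3, 4, 15, 6, 7, 8, 17, 10, 11, 9, 13, 14, 12, 16, 5] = (5 15 12 9 17)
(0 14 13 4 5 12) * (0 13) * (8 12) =(0 14)(4 5 8 12 13) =[14, 1, 2, 3, 5, 8, 6, 7, 12, 9, 10, 11, 13, 4, 0]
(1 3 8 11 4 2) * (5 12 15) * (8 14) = (1 3 14 8 11 4 2)(5 12 15) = [0, 3, 1, 14, 2, 12, 6, 7, 11, 9, 10, 4, 15, 13, 8, 5]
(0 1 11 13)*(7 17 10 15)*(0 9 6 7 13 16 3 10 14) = (0 1 11 16 3 10 15 13 9 6 7 17 14) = [1, 11, 2, 10, 4, 5, 7, 17, 8, 6, 15, 16, 12, 9, 0, 13, 3, 14]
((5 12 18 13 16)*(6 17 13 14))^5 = ((5 12 18 14 6 17 13 16))^5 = (5 17 18 16 6 12 13 14)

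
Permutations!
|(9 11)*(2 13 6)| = 6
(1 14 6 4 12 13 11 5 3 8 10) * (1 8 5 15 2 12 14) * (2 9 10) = (2 12 13 11 15 9 10 8)(3 5)(4 14 6) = [0, 1, 12, 5, 14, 3, 4, 7, 2, 10, 8, 15, 13, 11, 6, 9]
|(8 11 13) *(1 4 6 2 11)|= 7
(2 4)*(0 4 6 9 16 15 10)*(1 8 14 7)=[4, 8, 6, 3, 2, 5, 9, 1, 14, 16, 0, 11, 12, 13, 7, 10, 15]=(0 4 2 6 9 16 15 10)(1 8 14 7)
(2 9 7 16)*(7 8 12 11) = [0, 1, 9, 3, 4, 5, 6, 16, 12, 8, 10, 7, 11, 13, 14, 15, 2] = (2 9 8 12 11 7 16)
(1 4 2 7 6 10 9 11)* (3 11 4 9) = (1 9 4 2 7 6 10 3 11) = [0, 9, 7, 11, 2, 5, 10, 6, 8, 4, 3, 1]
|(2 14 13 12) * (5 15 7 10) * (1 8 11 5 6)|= |(1 8 11 5 15 7 10 6)(2 14 13 12)|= 8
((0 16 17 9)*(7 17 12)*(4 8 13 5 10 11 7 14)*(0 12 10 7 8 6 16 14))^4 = (0 16 13 9 4 11 7)(5 12 6 8 17 14 10)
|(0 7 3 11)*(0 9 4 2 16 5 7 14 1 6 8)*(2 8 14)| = |(0 2 16 5 7 3 11 9 4 8)(1 6 14)| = 30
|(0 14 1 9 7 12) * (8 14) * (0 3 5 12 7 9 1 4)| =|(0 8 14 4)(3 5 12)| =12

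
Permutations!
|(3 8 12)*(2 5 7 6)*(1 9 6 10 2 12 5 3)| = 12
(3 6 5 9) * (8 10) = (3 6 5 9)(8 10) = [0, 1, 2, 6, 4, 9, 5, 7, 10, 3, 8]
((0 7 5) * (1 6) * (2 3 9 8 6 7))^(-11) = (0 7 6 9 2 5 1 8 3) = ((0 2 3 9 8 6 1 7 5))^(-11)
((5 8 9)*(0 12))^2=((0 12)(5 8 9))^2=(12)(5 9 8)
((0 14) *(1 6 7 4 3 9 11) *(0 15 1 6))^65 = (0 14 15 1)(3 4 7 6 11 9)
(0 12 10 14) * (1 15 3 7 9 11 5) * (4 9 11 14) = (0 12 10 4 9 14)(1 15 3 7 11 5) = [12, 15, 2, 7, 9, 1, 6, 11, 8, 14, 4, 5, 10, 13, 0, 3]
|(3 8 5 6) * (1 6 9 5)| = |(1 6 3 8)(5 9)| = 4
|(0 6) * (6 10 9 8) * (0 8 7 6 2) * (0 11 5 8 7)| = 12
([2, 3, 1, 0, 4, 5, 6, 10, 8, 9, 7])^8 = (10)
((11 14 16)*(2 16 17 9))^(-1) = ((2 16 11 14 17 9))^(-1) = (2 9 17 14 11 16)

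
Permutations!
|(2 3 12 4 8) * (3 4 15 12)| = 6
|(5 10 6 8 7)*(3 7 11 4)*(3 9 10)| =6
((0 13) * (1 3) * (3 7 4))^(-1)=(0 13)(1 3 4 7)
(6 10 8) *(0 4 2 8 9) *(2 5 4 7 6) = (0 7 6 10 9)(2 8)(4 5) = [7, 1, 8, 3, 5, 4, 10, 6, 2, 0, 9]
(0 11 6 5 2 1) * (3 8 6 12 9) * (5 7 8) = (0 11 12 9 3 5 2 1)(6 7 8) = [11, 0, 1, 5, 4, 2, 7, 8, 6, 3, 10, 12, 9]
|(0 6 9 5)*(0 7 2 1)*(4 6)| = |(0 4 6 9 5 7 2 1)| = 8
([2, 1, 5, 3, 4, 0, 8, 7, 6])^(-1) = [5, 1, 0, 3, 4, 2, 8, 7, 6]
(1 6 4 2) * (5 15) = (1 6 4 2)(5 15) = [0, 6, 1, 3, 2, 15, 4, 7, 8, 9, 10, 11, 12, 13, 14, 5]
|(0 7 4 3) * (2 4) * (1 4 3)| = 4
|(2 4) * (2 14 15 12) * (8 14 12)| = |(2 4 12)(8 14 15)| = 3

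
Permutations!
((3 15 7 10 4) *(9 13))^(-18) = (3 7 4 15 10)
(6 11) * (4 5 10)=(4 5 10)(6 11)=[0, 1, 2, 3, 5, 10, 11, 7, 8, 9, 4, 6]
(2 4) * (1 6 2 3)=(1 6 2 4 3)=[0, 6, 4, 1, 3, 5, 2]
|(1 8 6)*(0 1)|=|(0 1 8 6)|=4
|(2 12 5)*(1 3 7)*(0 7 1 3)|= 12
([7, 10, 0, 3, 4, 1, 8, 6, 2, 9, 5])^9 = (10)(0 2 8 6 7)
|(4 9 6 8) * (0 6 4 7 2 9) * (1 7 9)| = |(0 6 8 9 4)(1 7 2)| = 15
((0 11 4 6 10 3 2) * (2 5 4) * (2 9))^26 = (0 9)(2 11)(3 5 4 6 10)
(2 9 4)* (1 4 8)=(1 4 2 9 8)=[0, 4, 9, 3, 2, 5, 6, 7, 1, 8]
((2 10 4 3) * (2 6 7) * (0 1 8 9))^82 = (0 8)(1 9)(2 6 4)(3 10 7)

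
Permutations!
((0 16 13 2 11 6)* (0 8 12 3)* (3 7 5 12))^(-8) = (16)(5 12 7) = ((0 16 13 2 11 6 8 3)(5 12 7))^(-8)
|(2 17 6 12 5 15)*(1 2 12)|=12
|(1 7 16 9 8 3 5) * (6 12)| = 14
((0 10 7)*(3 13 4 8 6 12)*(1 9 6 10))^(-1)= (0 7 10 8 4 13 3 12 6 9 1)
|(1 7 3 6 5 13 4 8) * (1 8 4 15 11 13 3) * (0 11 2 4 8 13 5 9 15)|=22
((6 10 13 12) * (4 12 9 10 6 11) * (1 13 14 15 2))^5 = ((1 13 9 10 14 15 2)(4 12 11))^5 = (1 15 10 13 2 14 9)(4 11 12)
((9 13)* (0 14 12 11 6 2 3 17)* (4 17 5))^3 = (0 11 3 17 12 2 4 14 6 5)(9 13)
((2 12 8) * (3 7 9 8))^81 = (2 7)(3 8)(9 12)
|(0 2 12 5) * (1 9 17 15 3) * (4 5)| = |(0 2 12 4 5)(1 9 17 15 3)| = 5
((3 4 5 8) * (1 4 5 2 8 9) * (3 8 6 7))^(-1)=(1 9 5 3 7 6 2 4)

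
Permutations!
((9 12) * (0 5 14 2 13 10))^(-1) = ((0 5 14 2 13 10)(9 12))^(-1) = (0 10 13 2 14 5)(9 12)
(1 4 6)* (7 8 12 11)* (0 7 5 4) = (0 7 8 12 11 5 4 6 1) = [7, 0, 2, 3, 6, 4, 1, 8, 12, 9, 10, 5, 11]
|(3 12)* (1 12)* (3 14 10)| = 5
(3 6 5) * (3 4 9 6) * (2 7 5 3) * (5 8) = (2 7 8 5 4 9 6 3) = [0, 1, 7, 2, 9, 4, 3, 8, 5, 6]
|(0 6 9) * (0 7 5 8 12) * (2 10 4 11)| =28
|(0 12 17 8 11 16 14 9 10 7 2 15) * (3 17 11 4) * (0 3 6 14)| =44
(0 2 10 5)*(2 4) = (0 4 2 10 5) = [4, 1, 10, 3, 2, 0, 6, 7, 8, 9, 5]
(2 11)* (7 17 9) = (2 11)(7 17 9) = [0, 1, 11, 3, 4, 5, 6, 17, 8, 7, 10, 2, 12, 13, 14, 15, 16, 9]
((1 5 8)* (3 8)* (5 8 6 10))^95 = (1 8)(3 5 10 6)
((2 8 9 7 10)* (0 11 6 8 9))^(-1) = ((0 11 6 8)(2 9 7 10))^(-1) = (0 8 6 11)(2 10 7 9)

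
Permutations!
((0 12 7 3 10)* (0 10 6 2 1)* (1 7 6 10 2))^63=(0 1 6 12)(2 10 3 7)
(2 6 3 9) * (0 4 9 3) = (0 4 9 2 6) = [4, 1, 6, 3, 9, 5, 0, 7, 8, 2]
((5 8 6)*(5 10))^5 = ((5 8 6 10))^5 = (5 8 6 10)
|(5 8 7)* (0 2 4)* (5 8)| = |(0 2 4)(7 8)| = 6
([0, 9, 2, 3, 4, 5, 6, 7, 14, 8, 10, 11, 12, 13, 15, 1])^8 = (1 14 9 15 8)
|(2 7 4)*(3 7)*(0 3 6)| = 6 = |(0 3 7 4 2 6)|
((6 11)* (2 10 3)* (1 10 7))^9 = (1 7 2 3 10)(6 11)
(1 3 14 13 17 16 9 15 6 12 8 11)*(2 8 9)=(1 3 14 13 17 16 2 8 11)(6 12 9 15)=[0, 3, 8, 14, 4, 5, 12, 7, 11, 15, 10, 1, 9, 17, 13, 6, 2, 16]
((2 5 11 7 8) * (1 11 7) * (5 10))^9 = ((1 11)(2 10 5 7 8))^9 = (1 11)(2 8 7 5 10)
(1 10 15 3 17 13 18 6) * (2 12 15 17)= [0, 10, 12, 2, 4, 5, 1, 7, 8, 9, 17, 11, 15, 18, 14, 3, 16, 13, 6]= (1 10 17 13 18 6)(2 12 15 3)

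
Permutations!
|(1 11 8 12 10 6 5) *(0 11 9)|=9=|(0 11 8 12 10 6 5 1 9)|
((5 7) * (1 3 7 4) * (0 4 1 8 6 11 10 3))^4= ((0 4 8 6 11 10 3 7 5 1))^4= (0 11 5 8 3)(1 6 7 4 10)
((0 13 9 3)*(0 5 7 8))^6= ((0 13 9 3 5 7 8))^6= (0 8 7 5 3 9 13)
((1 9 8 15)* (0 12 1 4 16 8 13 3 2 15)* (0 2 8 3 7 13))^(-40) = ((0 12 1 9)(2 15 4 16 3 8)(7 13))^(-40) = (2 4 3)(8 15 16)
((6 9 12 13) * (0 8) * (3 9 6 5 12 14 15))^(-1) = ((0 8)(3 9 14 15)(5 12 13))^(-1) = (0 8)(3 15 14 9)(5 13 12)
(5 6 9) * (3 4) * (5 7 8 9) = (3 4)(5 6)(7 8 9) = [0, 1, 2, 4, 3, 6, 5, 8, 9, 7]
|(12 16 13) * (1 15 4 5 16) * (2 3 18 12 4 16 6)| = |(1 15 16 13 4 5 6 2 3 18 12)| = 11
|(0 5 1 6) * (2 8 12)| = 12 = |(0 5 1 6)(2 8 12)|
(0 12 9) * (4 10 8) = (0 12 9)(4 10 8) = [12, 1, 2, 3, 10, 5, 6, 7, 4, 0, 8, 11, 9]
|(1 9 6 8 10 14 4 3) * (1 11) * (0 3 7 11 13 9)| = |(0 3 13 9 6 8 10 14 4 7 11 1)| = 12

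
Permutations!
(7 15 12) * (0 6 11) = (0 6 11)(7 15 12) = [6, 1, 2, 3, 4, 5, 11, 15, 8, 9, 10, 0, 7, 13, 14, 12]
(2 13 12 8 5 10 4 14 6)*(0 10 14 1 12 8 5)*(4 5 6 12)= (0 10 5 14 12 6 2 13 8)(1 4)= [10, 4, 13, 3, 1, 14, 2, 7, 0, 9, 5, 11, 6, 8, 12]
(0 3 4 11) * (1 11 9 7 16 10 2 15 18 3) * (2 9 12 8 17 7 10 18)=(0 1 11)(2 15)(3 4 12 8 17 7 16 18)(9 10)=[1, 11, 15, 4, 12, 5, 6, 16, 17, 10, 9, 0, 8, 13, 14, 2, 18, 7, 3]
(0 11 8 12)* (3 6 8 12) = [11, 1, 2, 6, 4, 5, 8, 7, 3, 9, 10, 12, 0] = (0 11 12)(3 6 8)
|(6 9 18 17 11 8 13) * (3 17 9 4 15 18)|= 10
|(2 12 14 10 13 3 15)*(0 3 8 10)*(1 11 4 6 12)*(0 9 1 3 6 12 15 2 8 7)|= |(0 6 15 8 10 13 7)(1 11 4 12 14 9)(2 3)|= 42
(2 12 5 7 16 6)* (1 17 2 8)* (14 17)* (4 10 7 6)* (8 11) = (1 14 17 2 12 5 6 11 8)(4 10 7 16) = [0, 14, 12, 3, 10, 6, 11, 16, 1, 9, 7, 8, 5, 13, 17, 15, 4, 2]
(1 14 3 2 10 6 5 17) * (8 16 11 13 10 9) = (1 14 3 2 9 8 16 11 13 10 6 5 17) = [0, 14, 9, 2, 4, 17, 5, 7, 16, 8, 6, 13, 12, 10, 3, 15, 11, 1]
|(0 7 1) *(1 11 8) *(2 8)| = |(0 7 11 2 8 1)| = 6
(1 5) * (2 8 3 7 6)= (1 5)(2 8 3 7 6)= [0, 5, 8, 7, 4, 1, 2, 6, 3]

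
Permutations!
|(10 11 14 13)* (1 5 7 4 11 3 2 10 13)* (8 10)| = |(1 5 7 4 11 14)(2 8 10 3)| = 12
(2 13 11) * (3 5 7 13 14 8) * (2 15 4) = (2 14 8 3 5 7 13 11 15 4) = [0, 1, 14, 5, 2, 7, 6, 13, 3, 9, 10, 15, 12, 11, 8, 4]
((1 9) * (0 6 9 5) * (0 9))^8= ((0 6)(1 5 9))^8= (1 9 5)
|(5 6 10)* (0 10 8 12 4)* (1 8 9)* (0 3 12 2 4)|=|(0 10 5 6 9 1 8 2 4 3 12)|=11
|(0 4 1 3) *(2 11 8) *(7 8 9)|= 20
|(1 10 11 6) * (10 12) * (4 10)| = |(1 12 4 10 11 6)| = 6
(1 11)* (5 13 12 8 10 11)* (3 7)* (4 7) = [0, 5, 2, 4, 7, 13, 6, 3, 10, 9, 11, 1, 8, 12] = (1 5 13 12 8 10 11)(3 4 7)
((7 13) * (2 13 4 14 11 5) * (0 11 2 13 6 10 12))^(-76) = (0 11 5 13 7 4 14 2 6 10 12)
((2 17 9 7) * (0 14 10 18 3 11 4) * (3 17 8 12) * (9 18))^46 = (18)(0 10 7 8 3 4 14 9 2 12 11)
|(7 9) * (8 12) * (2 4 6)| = 6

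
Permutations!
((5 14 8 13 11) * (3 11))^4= ((3 11 5 14 8 13))^4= (3 8 5)(11 13 14)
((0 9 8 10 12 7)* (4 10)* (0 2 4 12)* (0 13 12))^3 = (2 13)(4 12)(7 10)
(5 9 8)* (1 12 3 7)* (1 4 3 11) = (1 12 11)(3 7 4)(5 9 8) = [0, 12, 2, 7, 3, 9, 6, 4, 5, 8, 10, 1, 11]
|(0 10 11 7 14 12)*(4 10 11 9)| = 15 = |(0 11 7 14 12)(4 10 9)|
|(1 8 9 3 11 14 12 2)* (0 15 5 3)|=|(0 15 5 3 11 14 12 2 1 8 9)|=11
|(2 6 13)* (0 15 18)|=|(0 15 18)(2 6 13)|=3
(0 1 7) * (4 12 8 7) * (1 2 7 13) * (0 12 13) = (0 2 7 12 8)(1 4 13) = [2, 4, 7, 3, 13, 5, 6, 12, 0, 9, 10, 11, 8, 1]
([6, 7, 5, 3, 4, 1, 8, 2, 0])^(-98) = [6, 2, 1, 3, 4, 7, 8, 5, 0]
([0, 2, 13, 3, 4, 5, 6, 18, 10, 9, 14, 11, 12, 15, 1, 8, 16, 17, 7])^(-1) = [0, 14, 1, 3, 4, 5, 6, 18, 15, 9, 8, 11, 12, 2, 10, 13, 16, 17, 7]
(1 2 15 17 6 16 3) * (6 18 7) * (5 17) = (1 2 15 5 17 18 7 6 16 3) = [0, 2, 15, 1, 4, 17, 16, 6, 8, 9, 10, 11, 12, 13, 14, 5, 3, 18, 7]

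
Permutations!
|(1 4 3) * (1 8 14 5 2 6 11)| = |(1 4 3 8 14 5 2 6 11)| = 9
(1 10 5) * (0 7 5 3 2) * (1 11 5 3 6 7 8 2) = (0 8 2)(1 10 6 7 3)(5 11) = [8, 10, 0, 1, 4, 11, 7, 3, 2, 9, 6, 5]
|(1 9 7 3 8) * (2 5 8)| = |(1 9 7 3 2 5 8)| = 7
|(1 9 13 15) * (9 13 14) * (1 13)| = |(9 14)(13 15)| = 2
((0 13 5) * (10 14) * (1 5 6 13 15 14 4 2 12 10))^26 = (0 15 14 1 5)(2 10)(4 12)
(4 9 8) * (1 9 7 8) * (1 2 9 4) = (1 4 7 8)(2 9) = [0, 4, 9, 3, 7, 5, 6, 8, 1, 2]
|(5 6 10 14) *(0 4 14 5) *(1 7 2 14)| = 6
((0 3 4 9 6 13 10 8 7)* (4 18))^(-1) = (0 7 8 10 13 6 9 4 18 3)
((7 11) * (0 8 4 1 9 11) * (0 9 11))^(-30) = (0 7 1 8 9 11 4)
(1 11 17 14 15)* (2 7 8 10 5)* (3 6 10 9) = [0, 11, 7, 6, 4, 2, 10, 8, 9, 3, 5, 17, 12, 13, 15, 1, 16, 14] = (1 11 17 14 15)(2 7 8 9 3 6 10 5)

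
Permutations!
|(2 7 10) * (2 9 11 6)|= |(2 7 10 9 11 6)|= 6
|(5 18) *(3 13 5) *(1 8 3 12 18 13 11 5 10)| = 14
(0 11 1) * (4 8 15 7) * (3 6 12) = (0 11 1)(3 6 12)(4 8 15 7) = [11, 0, 2, 6, 8, 5, 12, 4, 15, 9, 10, 1, 3, 13, 14, 7]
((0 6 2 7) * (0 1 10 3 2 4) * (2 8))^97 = ((0 6 4)(1 10 3 8 2 7))^97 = (0 6 4)(1 10 3 8 2 7)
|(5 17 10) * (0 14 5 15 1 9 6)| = 9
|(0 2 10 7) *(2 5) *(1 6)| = |(0 5 2 10 7)(1 6)| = 10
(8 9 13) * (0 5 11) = (0 5 11)(8 9 13) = [5, 1, 2, 3, 4, 11, 6, 7, 9, 13, 10, 0, 12, 8]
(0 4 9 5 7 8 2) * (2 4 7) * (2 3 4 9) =(0 7 8 9 5 3 4 2) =[7, 1, 0, 4, 2, 3, 6, 8, 9, 5]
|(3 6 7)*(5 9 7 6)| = 4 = |(3 5 9 7)|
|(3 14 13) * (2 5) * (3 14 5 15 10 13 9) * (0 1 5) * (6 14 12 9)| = |(0 1 5 2 15 10 13 12 9 3)(6 14)| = 10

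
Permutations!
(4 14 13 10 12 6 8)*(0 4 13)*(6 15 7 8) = [4, 1, 2, 3, 14, 5, 6, 8, 13, 9, 12, 11, 15, 10, 0, 7] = (0 4 14)(7 8 13 10 12 15)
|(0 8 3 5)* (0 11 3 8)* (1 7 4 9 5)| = 7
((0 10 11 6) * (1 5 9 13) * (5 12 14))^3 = (0 6 11 10)(1 5)(9 12)(13 14)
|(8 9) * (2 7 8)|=4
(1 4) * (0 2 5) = (0 2 5)(1 4) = [2, 4, 5, 3, 1, 0]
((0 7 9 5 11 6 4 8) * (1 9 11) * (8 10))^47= (0 10 6 7 8 4 11)(1 5 9)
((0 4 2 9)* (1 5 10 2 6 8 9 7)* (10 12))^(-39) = ((0 4 6 8 9)(1 5 12 10 2 7))^(-39) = (0 4 6 8 9)(1 10)(2 5)(7 12)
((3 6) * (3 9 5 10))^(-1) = ((3 6 9 5 10))^(-1) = (3 10 5 9 6)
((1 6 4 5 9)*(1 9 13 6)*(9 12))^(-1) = ((4 5 13 6)(9 12))^(-1) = (4 6 13 5)(9 12)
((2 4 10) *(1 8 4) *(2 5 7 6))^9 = (1 8 4 10 5 7 6 2)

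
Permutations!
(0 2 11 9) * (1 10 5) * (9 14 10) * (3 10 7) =(0 2 11 14 7 3 10 5 1 9) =[2, 9, 11, 10, 4, 1, 6, 3, 8, 0, 5, 14, 12, 13, 7]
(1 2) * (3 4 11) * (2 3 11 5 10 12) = [0, 3, 1, 4, 5, 10, 6, 7, 8, 9, 12, 11, 2] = (1 3 4 5 10 12 2)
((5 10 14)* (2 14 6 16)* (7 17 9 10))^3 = ((2 14 5 7 17 9 10 6 16))^3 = (2 7 10)(5 9 16)(6 14 17)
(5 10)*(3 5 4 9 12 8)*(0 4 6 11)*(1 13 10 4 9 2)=(0 9 12 8 3 5 4 2 1 13 10 6 11)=[9, 13, 1, 5, 2, 4, 11, 7, 3, 12, 6, 0, 8, 10]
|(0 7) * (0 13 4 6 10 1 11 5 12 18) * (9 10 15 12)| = 40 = |(0 7 13 4 6 15 12 18)(1 11 5 9 10)|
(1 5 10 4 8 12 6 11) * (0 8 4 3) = (0 8 12 6 11 1 5 10 3) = [8, 5, 2, 0, 4, 10, 11, 7, 12, 9, 3, 1, 6]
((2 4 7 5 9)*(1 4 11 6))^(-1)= ((1 4 7 5 9 2 11 6))^(-1)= (1 6 11 2 9 5 7 4)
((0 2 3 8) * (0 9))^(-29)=((0 2 3 8 9))^(-29)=(0 2 3 8 9)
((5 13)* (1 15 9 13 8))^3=(1 13)(5 15)(8 9)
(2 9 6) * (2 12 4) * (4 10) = [0, 1, 9, 3, 2, 5, 12, 7, 8, 6, 4, 11, 10] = (2 9 6 12 10 4)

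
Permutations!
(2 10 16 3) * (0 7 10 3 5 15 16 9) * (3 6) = (0 7 10 9)(2 6 3)(5 15 16) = [7, 1, 6, 2, 4, 15, 3, 10, 8, 0, 9, 11, 12, 13, 14, 16, 5]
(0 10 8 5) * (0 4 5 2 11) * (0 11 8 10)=(11)(2 8)(4 5)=[0, 1, 8, 3, 5, 4, 6, 7, 2, 9, 10, 11]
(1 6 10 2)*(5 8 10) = (1 6 5 8 10 2) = [0, 6, 1, 3, 4, 8, 5, 7, 10, 9, 2]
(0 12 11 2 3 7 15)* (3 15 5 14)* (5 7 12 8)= (0 8 5 14 3 12 11 2 15)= [8, 1, 15, 12, 4, 14, 6, 7, 5, 9, 10, 2, 11, 13, 3, 0]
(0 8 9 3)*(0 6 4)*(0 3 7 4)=(0 8 9 7 4 3 6)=[8, 1, 2, 6, 3, 5, 0, 4, 9, 7]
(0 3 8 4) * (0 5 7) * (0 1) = (0 3 8 4 5 7 1) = [3, 0, 2, 8, 5, 7, 6, 1, 4]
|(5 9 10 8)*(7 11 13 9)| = 7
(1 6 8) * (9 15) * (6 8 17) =(1 8)(6 17)(9 15) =[0, 8, 2, 3, 4, 5, 17, 7, 1, 15, 10, 11, 12, 13, 14, 9, 16, 6]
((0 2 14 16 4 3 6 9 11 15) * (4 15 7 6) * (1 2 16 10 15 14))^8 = (0 10 16 15 14) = ((0 16 14 10 15)(1 2)(3 4)(6 9 11 7))^8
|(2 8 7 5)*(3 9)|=|(2 8 7 5)(3 9)|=4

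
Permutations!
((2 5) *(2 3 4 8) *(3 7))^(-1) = (2 8 4 3 7 5)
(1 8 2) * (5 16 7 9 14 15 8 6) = [0, 6, 1, 3, 4, 16, 5, 9, 2, 14, 10, 11, 12, 13, 15, 8, 7] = (1 6 5 16 7 9 14 15 8 2)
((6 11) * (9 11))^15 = ((6 9 11))^15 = (11)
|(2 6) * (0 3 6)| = |(0 3 6 2)| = 4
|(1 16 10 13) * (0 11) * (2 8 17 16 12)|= |(0 11)(1 12 2 8 17 16 10 13)|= 8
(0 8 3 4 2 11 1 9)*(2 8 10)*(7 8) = [10, 9, 11, 4, 7, 5, 6, 8, 3, 0, 2, 1] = (0 10 2 11 1 9)(3 4 7 8)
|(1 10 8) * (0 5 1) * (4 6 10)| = 7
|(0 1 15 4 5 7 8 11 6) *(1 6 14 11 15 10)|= 10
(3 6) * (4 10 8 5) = [0, 1, 2, 6, 10, 4, 3, 7, 5, 9, 8] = (3 6)(4 10 8 5)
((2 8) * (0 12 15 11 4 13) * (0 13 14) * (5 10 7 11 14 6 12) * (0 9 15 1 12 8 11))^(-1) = ((0 5 10 7)(1 12)(2 11 4 6 8)(9 15 14))^(-1) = (0 7 10 5)(1 12)(2 8 6 4 11)(9 14 15)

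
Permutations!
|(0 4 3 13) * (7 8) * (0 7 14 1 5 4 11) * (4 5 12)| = |(0 11)(1 12 4 3 13 7 8 14)| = 8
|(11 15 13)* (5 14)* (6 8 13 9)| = |(5 14)(6 8 13 11 15 9)| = 6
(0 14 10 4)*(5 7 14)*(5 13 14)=(0 13 14 10 4)(5 7)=[13, 1, 2, 3, 0, 7, 6, 5, 8, 9, 4, 11, 12, 14, 10]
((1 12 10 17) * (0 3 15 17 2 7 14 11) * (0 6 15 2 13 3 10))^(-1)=((0 10 13 3 2 7 14 11 6 15 17 1 12))^(-1)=(0 12 1 17 15 6 11 14 7 2 3 13 10)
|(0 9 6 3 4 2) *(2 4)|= 5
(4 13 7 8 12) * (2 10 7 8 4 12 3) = (2 10 7 4 13 8 3) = [0, 1, 10, 2, 13, 5, 6, 4, 3, 9, 7, 11, 12, 8]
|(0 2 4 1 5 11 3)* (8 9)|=|(0 2 4 1 5 11 3)(8 9)|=14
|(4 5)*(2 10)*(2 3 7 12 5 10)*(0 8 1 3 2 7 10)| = 10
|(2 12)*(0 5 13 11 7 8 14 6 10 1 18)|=|(0 5 13 11 7 8 14 6 10 1 18)(2 12)|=22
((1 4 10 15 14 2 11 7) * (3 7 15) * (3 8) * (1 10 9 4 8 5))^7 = ((1 8 3 7 10 5)(2 11 15 14)(4 9))^7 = (1 8 3 7 10 5)(2 14 15 11)(4 9)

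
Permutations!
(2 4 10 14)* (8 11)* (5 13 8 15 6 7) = (2 4 10 14)(5 13 8 11 15 6 7) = [0, 1, 4, 3, 10, 13, 7, 5, 11, 9, 14, 15, 12, 8, 2, 6]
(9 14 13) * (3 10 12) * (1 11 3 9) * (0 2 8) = (0 2 8)(1 11 3 10 12 9 14 13) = [2, 11, 8, 10, 4, 5, 6, 7, 0, 14, 12, 3, 9, 1, 13]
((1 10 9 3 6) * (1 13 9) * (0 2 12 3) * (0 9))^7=((0 2 12 3 6 13)(1 10))^7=(0 2 12 3 6 13)(1 10)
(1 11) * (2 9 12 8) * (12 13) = (1 11)(2 9 13 12 8) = [0, 11, 9, 3, 4, 5, 6, 7, 2, 13, 10, 1, 8, 12]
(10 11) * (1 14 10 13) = (1 14 10 11 13) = [0, 14, 2, 3, 4, 5, 6, 7, 8, 9, 11, 13, 12, 1, 10]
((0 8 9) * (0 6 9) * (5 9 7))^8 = ((0 8)(5 9 6 7))^8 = (9)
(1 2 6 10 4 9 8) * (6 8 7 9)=(1 2 8)(4 6 10)(7 9)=[0, 2, 8, 3, 6, 5, 10, 9, 1, 7, 4]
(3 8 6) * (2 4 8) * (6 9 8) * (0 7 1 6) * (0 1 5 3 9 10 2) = (0 7 5 3)(1 6 9 8 10 2 4) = [7, 6, 4, 0, 1, 3, 9, 5, 10, 8, 2]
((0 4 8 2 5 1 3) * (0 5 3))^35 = (8)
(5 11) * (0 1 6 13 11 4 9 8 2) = (0 1 6 13 11 5 4 9 8 2) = [1, 6, 0, 3, 9, 4, 13, 7, 2, 8, 10, 5, 12, 11]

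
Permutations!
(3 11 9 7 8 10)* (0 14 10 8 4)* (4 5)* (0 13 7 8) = (0 14 10 3 11 9 8)(4 13 7 5) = [14, 1, 2, 11, 13, 4, 6, 5, 0, 8, 3, 9, 12, 7, 10]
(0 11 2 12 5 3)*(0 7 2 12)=(0 11 12 5 3 7 2)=[11, 1, 0, 7, 4, 3, 6, 2, 8, 9, 10, 12, 5]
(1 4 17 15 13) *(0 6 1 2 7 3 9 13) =[6, 4, 7, 9, 17, 5, 1, 3, 8, 13, 10, 11, 12, 2, 14, 0, 16, 15] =(0 6 1 4 17 15)(2 7 3 9 13)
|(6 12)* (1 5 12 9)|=5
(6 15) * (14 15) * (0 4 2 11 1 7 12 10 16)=(0 4 2 11 1 7 12 10 16)(6 14 15)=[4, 7, 11, 3, 2, 5, 14, 12, 8, 9, 16, 1, 10, 13, 15, 6, 0]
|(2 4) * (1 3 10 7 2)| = |(1 3 10 7 2 4)| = 6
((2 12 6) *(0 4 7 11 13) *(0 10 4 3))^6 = ((0 3)(2 12 6)(4 7 11 13 10))^6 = (4 7 11 13 10)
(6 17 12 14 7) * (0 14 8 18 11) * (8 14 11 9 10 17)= [11, 1, 2, 3, 4, 5, 8, 6, 18, 10, 17, 0, 14, 13, 7, 15, 16, 12, 9]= (0 11)(6 8 18 9 10 17 12 14 7)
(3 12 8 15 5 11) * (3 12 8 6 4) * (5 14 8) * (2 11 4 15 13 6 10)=(2 11 12 10)(3 5 4)(6 15 14 8 13)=[0, 1, 11, 5, 3, 4, 15, 7, 13, 9, 2, 12, 10, 6, 8, 14]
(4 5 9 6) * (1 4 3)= [0, 4, 2, 1, 5, 9, 3, 7, 8, 6]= (1 4 5 9 6 3)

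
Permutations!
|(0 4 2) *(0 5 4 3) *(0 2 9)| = |(0 3 2 5 4 9)| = 6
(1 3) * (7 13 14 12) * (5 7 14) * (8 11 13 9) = [0, 3, 2, 1, 4, 7, 6, 9, 11, 8, 10, 13, 14, 5, 12] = (1 3)(5 7 9 8 11 13)(12 14)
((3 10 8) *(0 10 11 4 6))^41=(0 6 4 11 3 8 10)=((0 10 8 3 11 4 6))^41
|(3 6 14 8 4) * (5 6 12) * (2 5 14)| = |(2 5 6)(3 12 14 8 4)| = 15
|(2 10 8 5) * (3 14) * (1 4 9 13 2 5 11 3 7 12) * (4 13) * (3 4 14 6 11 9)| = 36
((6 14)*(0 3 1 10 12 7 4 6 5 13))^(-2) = (0 5 6 7 10 3 13 14 4 12 1)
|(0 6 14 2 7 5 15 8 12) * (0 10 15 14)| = |(0 6)(2 7 5 14)(8 12 10 15)| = 4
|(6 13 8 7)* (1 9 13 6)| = |(1 9 13 8 7)| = 5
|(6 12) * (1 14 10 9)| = |(1 14 10 9)(6 12)| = 4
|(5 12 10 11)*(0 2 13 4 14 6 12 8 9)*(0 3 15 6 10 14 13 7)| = |(0 2 7)(3 15 6 12 14 10 11 5 8 9)(4 13)| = 30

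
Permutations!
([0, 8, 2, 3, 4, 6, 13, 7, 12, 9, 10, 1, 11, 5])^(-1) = (1 11 12 8)(5 13 6)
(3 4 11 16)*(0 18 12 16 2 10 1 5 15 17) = (0 18 12 16 3 4 11 2 10 1 5 15 17) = [18, 5, 10, 4, 11, 15, 6, 7, 8, 9, 1, 2, 16, 13, 14, 17, 3, 0, 12]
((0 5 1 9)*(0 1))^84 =((0 5)(1 9))^84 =(9)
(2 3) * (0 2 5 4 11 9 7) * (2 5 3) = (0 5 4 11 9 7) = [5, 1, 2, 3, 11, 4, 6, 0, 8, 7, 10, 9]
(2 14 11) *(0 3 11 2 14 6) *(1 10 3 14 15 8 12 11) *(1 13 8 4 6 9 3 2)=(0 14 1 10 2 9 3 13 8 12 11 15 4 6)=[14, 10, 9, 13, 6, 5, 0, 7, 12, 3, 2, 15, 11, 8, 1, 4]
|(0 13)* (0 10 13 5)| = |(0 5)(10 13)| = 2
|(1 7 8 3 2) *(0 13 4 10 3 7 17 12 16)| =|(0 13 4 10 3 2 1 17 12 16)(7 8)| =10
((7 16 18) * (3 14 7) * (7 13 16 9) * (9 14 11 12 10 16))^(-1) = (3 18 16 10 12 11)(7 9 13 14)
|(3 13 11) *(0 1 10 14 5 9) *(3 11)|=6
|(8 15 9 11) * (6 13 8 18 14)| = |(6 13 8 15 9 11 18 14)| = 8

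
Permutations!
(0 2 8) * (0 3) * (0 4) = (0 2 8 3 4) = [2, 1, 8, 4, 0, 5, 6, 7, 3]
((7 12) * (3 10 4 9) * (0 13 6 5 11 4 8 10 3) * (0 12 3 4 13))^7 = (3 9 7 4 12)(5 6 13 11)(8 10)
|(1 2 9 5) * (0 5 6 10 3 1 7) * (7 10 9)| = 14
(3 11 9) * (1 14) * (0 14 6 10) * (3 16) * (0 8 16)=[14, 6, 2, 11, 4, 5, 10, 7, 16, 0, 8, 9, 12, 13, 1, 15, 3]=(0 14 1 6 10 8 16 3 11 9)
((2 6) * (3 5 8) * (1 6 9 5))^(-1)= ((1 6 2 9 5 8 3))^(-1)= (1 3 8 5 9 2 6)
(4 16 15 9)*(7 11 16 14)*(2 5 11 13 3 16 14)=(2 5 11 14 7 13 3 16 15 9 4)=[0, 1, 5, 16, 2, 11, 6, 13, 8, 4, 10, 14, 12, 3, 7, 9, 15]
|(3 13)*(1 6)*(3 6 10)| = 5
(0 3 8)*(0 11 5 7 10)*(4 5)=(0 3 8 11 4 5 7 10)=[3, 1, 2, 8, 5, 7, 6, 10, 11, 9, 0, 4]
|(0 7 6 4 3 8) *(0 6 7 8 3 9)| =|(0 8 6 4 9)| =5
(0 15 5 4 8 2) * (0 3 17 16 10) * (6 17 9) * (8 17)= (0 15 5 4 17 16 10)(2 3 9 6 8)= [15, 1, 3, 9, 17, 4, 8, 7, 2, 6, 0, 11, 12, 13, 14, 5, 10, 16]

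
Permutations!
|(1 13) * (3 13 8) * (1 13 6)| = 4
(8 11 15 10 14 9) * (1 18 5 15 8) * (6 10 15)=(1 18 5 6 10 14 9)(8 11)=[0, 18, 2, 3, 4, 6, 10, 7, 11, 1, 14, 8, 12, 13, 9, 15, 16, 17, 5]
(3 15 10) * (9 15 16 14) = (3 16 14 9 15 10) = [0, 1, 2, 16, 4, 5, 6, 7, 8, 15, 3, 11, 12, 13, 9, 10, 14]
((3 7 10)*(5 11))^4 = ((3 7 10)(5 11))^4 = (11)(3 7 10)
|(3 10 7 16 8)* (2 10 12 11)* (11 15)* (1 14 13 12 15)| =8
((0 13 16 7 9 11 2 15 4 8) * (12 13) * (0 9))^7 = (0 13 7 12 16)(2 15 4 8 9 11)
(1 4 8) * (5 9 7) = [0, 4, 2, 3, 8, 9, 6, 5, 1, 7] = (1 4 8)(5 9 7)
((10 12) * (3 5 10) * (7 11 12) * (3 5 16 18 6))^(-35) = (3 16 18 6)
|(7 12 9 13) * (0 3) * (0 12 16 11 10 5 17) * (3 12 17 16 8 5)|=|(0 12 9 13 7 8 5 16 11 10 3 17)|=12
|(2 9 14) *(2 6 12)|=|(2 9 14 6 12)|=5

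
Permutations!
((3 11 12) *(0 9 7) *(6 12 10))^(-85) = (12)(0 7 9) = ((0 9 7)(3 11 10 6 12))^(-85)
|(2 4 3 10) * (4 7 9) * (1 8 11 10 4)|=|(1 8 11 10 2 7 9)(3 4)|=14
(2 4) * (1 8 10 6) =[0, 8, 4, 3, 2, 5, 1, 7, 10, 9, 6] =(1 8 10 6)(2 4)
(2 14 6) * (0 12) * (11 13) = (0 12)(2 14 6)(11 13) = [12, 1, 14, 3, 4, 5, 2, 7, 8, 9, 10, 13, 0, 11, 6]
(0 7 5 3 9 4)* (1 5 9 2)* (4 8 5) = (0 7 9 8 5 3 2 1 4) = [7, 4, 1, 2, 0, 3, 6, 9, 5, 8]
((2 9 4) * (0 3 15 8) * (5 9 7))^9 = (0 3 15 8)(2 4 9 5 7)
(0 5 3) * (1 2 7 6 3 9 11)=(0 5 9 11 1 2 7 6 3)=[5, 2, 7, 0, 4, 9, 3, 6, 8, 11, 10, 1]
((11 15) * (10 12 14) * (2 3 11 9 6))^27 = (2 15)(3 9)(6 11)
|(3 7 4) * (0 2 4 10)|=|(0 2 4 3 7 10)|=6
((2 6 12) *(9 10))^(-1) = ((2 6 12)(9 10))^(-1) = (2 12 6)(9 10)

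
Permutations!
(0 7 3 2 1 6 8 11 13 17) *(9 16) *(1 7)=(0 1 6 8 11 13 17)(2 7 3)(9 16)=[1, 6, 7, 2, 4, 5, 8, 3, 11, 16, 10, 13, 12, 17, 14, 15, 9, 0]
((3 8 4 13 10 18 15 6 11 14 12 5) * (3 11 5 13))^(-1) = (3 4 8)(5 6 15 18 10 13 12 14 11)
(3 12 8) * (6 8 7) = (3 12 7 6 8) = [0, 1, 2, 12, 4, 5, 8, 6, 3, 9, 10, 11, 7]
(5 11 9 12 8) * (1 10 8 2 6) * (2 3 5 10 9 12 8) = (1 9 8 10 2 6)(3 5 11 12) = [0, 9, 6, 5, 4, 11, 1, 7, 10, 8, 2, 12, 3]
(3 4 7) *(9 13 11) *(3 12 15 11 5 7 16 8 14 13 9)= (3 4 16 8 14 13 5 7 12 15 11)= [0, 1, 2, 4, 16, 7, 6, 12, 14, 9, 10, 3, 15, 5, 13, 11, 8]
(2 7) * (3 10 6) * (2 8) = (2 7 8)(3 10 6) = [0, 1, 7, 10, 4, 5, 3, 8, 2, 9, 6]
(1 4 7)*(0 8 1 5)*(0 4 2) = (0 8 1 2)(4 7 5) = [8, 2, 0, 3, 7, 4, 6, 5, 1]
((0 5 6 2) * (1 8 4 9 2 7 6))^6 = (0 2 9 4 8 1 5)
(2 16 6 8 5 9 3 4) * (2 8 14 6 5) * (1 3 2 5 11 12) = (1 3 4 8 5 9 2 16 11 12)(6 14) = [0, 3, 16, 4, 8, 9, 14, 7, 5, 2, 10, 12, 1, 13, 6, 15, 11]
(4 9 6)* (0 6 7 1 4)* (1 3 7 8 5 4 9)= (0 6)(1 9 8 5 4)(3 7)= [6, 9, 2, 7, 1, 4, 0, 3, 5, 8]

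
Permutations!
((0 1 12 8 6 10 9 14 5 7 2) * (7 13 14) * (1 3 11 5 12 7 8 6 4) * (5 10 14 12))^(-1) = ((0 3 11 10 9 8 4 1 7 2)(5 13 12 6 14))^(-1) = (0 2 7 1 4 8 9 10 11 3)(5 14 6 12 13)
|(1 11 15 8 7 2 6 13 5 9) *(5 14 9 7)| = 11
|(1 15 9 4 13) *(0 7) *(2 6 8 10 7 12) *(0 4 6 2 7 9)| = 28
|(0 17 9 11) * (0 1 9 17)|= 3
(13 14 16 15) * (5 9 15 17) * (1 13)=(1 13 14 16 17 5 9 15)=[0, 13, 2, 3, 4, 9, 6, 7, 8, 15, 10, 11, 12, 14, 16, 1, 17, 5]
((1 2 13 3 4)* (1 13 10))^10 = ((1 2 10)(3 4 13))^10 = (1 2 10)(3 4 13)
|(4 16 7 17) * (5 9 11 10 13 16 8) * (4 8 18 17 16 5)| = |(4 18 17 8)(5 9 11 10 13)(7 16)| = 20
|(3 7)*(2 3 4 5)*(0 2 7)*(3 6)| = |(0 2 6 3)(4 5 7)| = 12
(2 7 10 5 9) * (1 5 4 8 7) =[0, 5, 1, 3, 8, 9, 6, 10, 7, 2, 4] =(1 5 9 2)(4 8 7 10)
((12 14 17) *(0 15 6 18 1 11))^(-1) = ((0 15 6 18 1 11)(12 14 17))^(-1) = (0 11 1 18 6 15)(12 17 14)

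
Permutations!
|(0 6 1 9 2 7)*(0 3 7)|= |(0 6 1 9 2)(3 7)|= 10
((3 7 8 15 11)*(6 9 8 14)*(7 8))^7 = ((3 8 15 11)(6 9 7 14))^7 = (3 11 15 8)(6 14 7 9)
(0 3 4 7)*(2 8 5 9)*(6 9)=[3, 1, 8, 4, 7, 6, 9, 0, 5, 2]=(0 3 4 7)(2 8 5 6 9)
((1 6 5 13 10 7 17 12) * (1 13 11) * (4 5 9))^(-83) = ((1 6 9 4 5 11)(7 17 12 13 10))^(-83) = (1 6 9 4 5 11)(7 12 10 17 13)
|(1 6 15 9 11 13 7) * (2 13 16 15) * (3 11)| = 5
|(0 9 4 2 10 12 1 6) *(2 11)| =9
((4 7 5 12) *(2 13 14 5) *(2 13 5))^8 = (2 5 12 4 7 13 14)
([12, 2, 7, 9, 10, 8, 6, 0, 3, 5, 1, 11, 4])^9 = [4, 7, 0, 9, 1, 8, 6, 12, 3, 5, 2, 11, 10]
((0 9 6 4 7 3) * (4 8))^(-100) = ((0 9 6 8 4 7 3))^(-100) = (0 7 8 9 3 4 6)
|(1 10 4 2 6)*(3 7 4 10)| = 6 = |(10)(1 3 7 4 2 6)|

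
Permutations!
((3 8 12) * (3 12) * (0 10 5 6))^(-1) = (12)(0 6 5 10)(3 8)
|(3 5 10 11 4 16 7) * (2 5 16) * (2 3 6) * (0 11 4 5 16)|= 12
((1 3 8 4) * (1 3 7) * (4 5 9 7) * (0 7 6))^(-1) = ((0 7 1 4 3 8 5 9 6))^(-1) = (0 6 9 5 8 3 4 1 7)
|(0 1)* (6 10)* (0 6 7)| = |(0 1 6 10 7)| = 5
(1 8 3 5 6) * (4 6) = (1 8 3 5 4 6) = [0, 8, 2, 5, 6, 4, 1, 7, 3]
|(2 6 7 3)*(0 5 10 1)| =4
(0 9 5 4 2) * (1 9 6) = (0 6 1 9 5 4 2) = [6, 9, 0, 3, 2, 4, 1, 7, 8, 5]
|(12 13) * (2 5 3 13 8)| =6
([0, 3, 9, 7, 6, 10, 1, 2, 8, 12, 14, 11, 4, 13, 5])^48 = (14)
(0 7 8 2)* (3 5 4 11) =(0 7 8 2)(3 5 4 11) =[7, 1, 0, 5, 11, 4, 6, 8, 2, 9, 10, 3]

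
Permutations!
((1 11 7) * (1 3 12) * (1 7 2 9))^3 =(12)(1 9 2 11)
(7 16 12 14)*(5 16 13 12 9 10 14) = (5 16 9 10 14 7 13 12) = [0, 1, 2, 3, 4, 16, 6, 13, 8, 10, 14, 11, 5, 12, 7, 15, 9]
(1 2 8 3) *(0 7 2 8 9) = (0 7 2 9)(1 8 3) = [7, 8, 9, 1, 4, 5, 6, 2, 3, 0]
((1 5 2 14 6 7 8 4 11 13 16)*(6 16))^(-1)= ((1 5 2 14 16)(4 11 13 6 7 8))^(-1)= (1 16 14 2 5)(4 8 7 6 13 11)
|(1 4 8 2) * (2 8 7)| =4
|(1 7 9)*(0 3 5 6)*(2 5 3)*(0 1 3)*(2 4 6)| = |(0 4 6 1 7 9 3)(2 5)| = 14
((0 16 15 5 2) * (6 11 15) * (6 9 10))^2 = ((0 16 9 10 6 11 15 5 2))^2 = (0 9 6 15 2 16 10 11 5)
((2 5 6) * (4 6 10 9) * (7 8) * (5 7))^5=((2 7 8 5 10 9 4 6))^5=(2 9 8 6 10 7 4 5)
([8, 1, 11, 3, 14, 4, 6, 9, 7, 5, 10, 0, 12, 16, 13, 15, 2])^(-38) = [14, 1, 5, 3, 0, 11, 6, 16, 13, 2, 10, 4, 12, 7, 8, 15, 9]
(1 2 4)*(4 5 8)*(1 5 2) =(4 5 8) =[0, 1, 2, 3, 5, 8, 6, 7, 4]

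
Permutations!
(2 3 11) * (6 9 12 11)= (2 3 6 9 12 11)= [0, 1, 3, 6, 4, 5, 9, 7, 8, 12, 10, 2, 11]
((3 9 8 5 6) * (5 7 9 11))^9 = (3 11 5 6)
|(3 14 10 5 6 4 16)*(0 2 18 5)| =10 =|(0 2 18 5 6 4 16 3 14 10)|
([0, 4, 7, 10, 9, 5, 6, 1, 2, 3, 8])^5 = [0, 8, 3, 1, 2, 5, 6, 10, 9, 7, 4]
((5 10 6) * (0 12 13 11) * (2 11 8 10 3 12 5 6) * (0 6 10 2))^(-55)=((0 5 3 12 13 8 2 11 6 10))^(-55)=(0 8)(2 5)(3 11)(6 12)(10 13)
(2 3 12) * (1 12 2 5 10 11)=(1 12 5 10 11)(2 3)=[0, 12, 3, 2, 4, 10, 6, 7, 8, 9, 11, 1, 5]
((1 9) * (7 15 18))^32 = (7 18 15)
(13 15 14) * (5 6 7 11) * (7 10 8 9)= (5 6 10 8 9 7 11)(13 15 14)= [0, 1, 2, 3, 4, 6, 10, 11, 9, 7, 8, 5, 12, 15, 13, 14]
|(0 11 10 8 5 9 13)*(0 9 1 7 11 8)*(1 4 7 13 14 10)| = |(0 8 5 4 7 11 1 13 9 14 10)| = 11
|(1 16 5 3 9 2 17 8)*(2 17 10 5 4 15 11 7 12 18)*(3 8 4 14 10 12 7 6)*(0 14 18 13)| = 77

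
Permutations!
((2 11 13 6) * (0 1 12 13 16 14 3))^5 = ((0 1 12 13 6 2 11 16 14 3))^5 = (0 2)(1 11)(3 6)(12 16)(13 14)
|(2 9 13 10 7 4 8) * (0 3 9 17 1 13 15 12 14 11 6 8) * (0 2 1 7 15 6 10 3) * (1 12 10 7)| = 26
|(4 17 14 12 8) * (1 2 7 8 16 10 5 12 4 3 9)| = 12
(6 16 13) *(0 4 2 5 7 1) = [4, 0, 5, 3, 2, 7, 16, 1, 8, 9, 10, 11, 12, 6, 14, 15, 13] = (0 4 2 5 7 1)(6 16 13)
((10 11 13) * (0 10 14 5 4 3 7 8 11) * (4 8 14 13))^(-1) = (0 10)(3 4 11 8 5 14 7)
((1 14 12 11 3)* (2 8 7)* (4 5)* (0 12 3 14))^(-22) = (0 11 3)(1 12 14)(2 7 8)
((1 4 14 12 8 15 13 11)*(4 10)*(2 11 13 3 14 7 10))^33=((1 2 11)(3 14 12 8 15)(4 7 10))^33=(3 8 14 15 12)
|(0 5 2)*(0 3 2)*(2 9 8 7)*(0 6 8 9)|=7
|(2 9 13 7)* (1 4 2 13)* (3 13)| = |(1 4 2 9)(3 13 7)| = 12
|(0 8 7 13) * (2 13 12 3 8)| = 12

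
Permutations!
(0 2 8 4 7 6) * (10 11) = (0 2 8 4 7 6)(10 11) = [2, 1, 8, 3, 7, 5, 0, 6, 4, 9, 11, 10]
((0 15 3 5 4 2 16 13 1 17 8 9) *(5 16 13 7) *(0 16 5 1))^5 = (0 2 5 15 13 4 3)(1 7 16 9 8 17)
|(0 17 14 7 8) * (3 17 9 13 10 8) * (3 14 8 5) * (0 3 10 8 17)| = |(17)(0 9 13 8 3)(5 10)(7 14)| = 10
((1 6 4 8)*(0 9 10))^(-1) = (0 10 9)(1 8 4 6)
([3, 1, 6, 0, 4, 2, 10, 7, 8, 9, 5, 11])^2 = [0, 1, 10, 3, 4, 6, 5, 7, 8, 9, 2, 11]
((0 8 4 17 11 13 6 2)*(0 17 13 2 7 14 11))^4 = ((0 8 4 13 6 7 14 11 2 17))^4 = (0 6 2 4 14)(7 17 13 11 8)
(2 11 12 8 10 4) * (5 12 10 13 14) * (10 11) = [0, 1, 10, 3, 2, 12, 6, 7, 13, 9, 4, 11, 8, 14, 5] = (2 10 4)(5 12 8 13 14)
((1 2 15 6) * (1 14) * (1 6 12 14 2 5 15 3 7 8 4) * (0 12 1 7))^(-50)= ((0 12 14 6 2 3)(1 5 15)(4 7 8))^(-50)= (0 2 14)(1 5 15)(3 6 12)(4 7 8)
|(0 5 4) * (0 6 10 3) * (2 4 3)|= |(0 5 3)(2 4 6 10)|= 12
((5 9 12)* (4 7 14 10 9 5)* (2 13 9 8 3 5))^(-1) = ((2 13 9 12 4 7 14 10 8 3 5))^(-1) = (2 5 3 8 10 14 7 4 12 9 13)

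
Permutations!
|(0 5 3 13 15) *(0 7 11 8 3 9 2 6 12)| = |(0 5 9 2 6 12)(3 13 15 7 11 8)| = 6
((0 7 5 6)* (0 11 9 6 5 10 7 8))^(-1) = (0 8)(6 9 11)(7 10)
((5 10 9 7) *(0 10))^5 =(10)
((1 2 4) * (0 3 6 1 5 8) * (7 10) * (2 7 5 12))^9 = (12)(0 3 6 1 7 10 5 8)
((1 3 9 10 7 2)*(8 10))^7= (10)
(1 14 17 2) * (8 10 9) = [0, 14, 1, 3, 4, 5, 6, 7, 10, 8, 9, 11, 12, 13, 17, 15, 16, 2] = (1 14 17 2)(8 10 9)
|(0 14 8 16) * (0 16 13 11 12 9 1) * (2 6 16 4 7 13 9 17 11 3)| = 105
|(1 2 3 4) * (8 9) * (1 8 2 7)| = |(1 7)(2 3 4 8 9)| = 10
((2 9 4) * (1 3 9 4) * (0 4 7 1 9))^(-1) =((9)(0 4 2 7 1 3))^(-1) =(9)(0 3 1 7 2 4)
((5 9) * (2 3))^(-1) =((2 3)(5 9))^(-1) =(2 3)(5 9)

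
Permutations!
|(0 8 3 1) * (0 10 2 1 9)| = |(0 8 3 9)(1 10 2)| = 12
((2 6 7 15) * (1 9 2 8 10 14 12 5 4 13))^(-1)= ((1 9 2 6 7 15 8 10 14 12 5 4 13))^(-1)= (1 13 4 5 12 14 10 8 15 7 6 2 9)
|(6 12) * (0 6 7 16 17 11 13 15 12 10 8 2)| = 35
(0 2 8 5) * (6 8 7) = (0 2 7 6 8 5) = [2, 1, 7, 3, 4, 0, 8, 6, 5]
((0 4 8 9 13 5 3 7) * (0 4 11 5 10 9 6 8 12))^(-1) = (0 12 4 7 3 5 11)(6 8)(9 10 13)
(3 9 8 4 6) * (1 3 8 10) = (1 3 9 10)(4 6 8) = [0, 3, 2, 9, 6, 5, 8, 7, 4, 10, 1]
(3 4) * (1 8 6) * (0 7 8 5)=(0 7 8 6 1 5)(3 4)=[7, 5, 2, 4, 3, 0, 1, 8, 6]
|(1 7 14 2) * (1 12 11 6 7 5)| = |(1 5)(2 12 11 6 7 14)| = 6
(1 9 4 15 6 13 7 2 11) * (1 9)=(2 11 9 4 15 6 13 7)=[0, 1, 11, 3, 15, 5, 13, 2, 8, 4, 10, 9, 12, 7, 14, 6]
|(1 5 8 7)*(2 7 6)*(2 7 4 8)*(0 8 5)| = 15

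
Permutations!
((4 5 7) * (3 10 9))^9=(10)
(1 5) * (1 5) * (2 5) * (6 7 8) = (2 5)(6 7 8) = [0, 1, 5, 3, 4, 2, 7, 8, 6]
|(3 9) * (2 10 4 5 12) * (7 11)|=|(2 10 4 5 12)(3 9)(7 11)|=10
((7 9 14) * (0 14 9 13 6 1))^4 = (0 6 7)(1 13 14)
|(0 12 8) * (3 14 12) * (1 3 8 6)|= 10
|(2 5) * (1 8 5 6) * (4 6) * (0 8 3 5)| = |(0 8)(1 3 5 2 4 6)| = 6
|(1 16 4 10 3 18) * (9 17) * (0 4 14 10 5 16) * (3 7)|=|(0 4 5 16 14 10 7 3 18 1)(9 17)|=10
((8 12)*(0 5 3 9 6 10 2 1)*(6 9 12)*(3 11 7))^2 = (0 11 3 8 10 1 5 7 12 6 2)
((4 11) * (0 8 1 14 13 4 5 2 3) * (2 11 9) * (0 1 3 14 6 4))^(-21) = (0 13 14 2 9 4 6 1 3 8)(5 11)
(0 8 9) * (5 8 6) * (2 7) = (0 6 5 8 9)(2 7) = [6, 1, 7, 3, 4, 8, 5, 2, 9, 0]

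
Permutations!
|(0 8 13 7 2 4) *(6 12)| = |(0 8 13 7 2 4)(6 12)| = 6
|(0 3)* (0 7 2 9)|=|(0 3 7 2 9)|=5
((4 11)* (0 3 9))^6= ((0 3 9)(4 11))^6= (11)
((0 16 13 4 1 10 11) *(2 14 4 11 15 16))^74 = ((0 2 14 4 1 10 15 16 13 11))^74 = (0 1 13 14 15)(2 10 11 4 16)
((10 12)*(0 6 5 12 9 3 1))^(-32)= (12)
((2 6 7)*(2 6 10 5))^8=(2 5 10)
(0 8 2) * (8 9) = (0 9 8 2) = [9, 1, 0, 3, 4, 5, 6, 7, 2, 8]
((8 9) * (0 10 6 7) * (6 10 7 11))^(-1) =((0 7)(6 11)(8 9))^(-1) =(0 7)(6 11)(8 9)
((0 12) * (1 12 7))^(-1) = (0 12 1 7)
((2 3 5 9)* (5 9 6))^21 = ((2 3 9)(5 6))^21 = (9)(5 6)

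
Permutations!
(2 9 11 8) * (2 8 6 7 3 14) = [0, 1, 9, 14, 4, 5, 7, 3, 8, 11, 10, 6, 12, 13, 2] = (2 9 11 6 7 3 14)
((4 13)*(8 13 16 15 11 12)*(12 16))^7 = (4 13 8 12)(11 16 15) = ((4 12 8 13)(11 16 15))^7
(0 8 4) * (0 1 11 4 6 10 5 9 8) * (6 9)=(1 11 4)(5 6 10)(8 9)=[0, 11, 2, 3, 1, 6, 10, 7, 9, 8, 5, 4]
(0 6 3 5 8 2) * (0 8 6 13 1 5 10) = (0 13 1 5 6 3 10)(2 8) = [13, 5, 8, 10, 4, 6, 3, 7, 2, 9, 0, 11, 12, 1]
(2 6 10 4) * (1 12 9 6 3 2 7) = (1 12 9 6 10 4 7)(2 3) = [0, 12, 3, 2, 7, 5, 10, 1, 8, 6, 4, 11, 9]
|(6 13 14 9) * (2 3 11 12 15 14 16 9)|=|(2 3 11 12 15 14)(6 13 16 9)|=12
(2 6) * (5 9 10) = (2 6)(5 9 10) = [0, 1, 6, 3, 4, 9, 2, 7, 8, 10, 5]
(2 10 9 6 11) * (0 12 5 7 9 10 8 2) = (0 12 5 7 9 6 11)(2 8) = [12, 1, 8, 3, 4, 7, 11, 9, 2, 6, 10, 0, 5]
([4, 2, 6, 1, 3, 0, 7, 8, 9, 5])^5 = [6, 9, 5, 8, 7, 2, 0, 4, 3, 1]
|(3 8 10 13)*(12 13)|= |(3 8 10 12 13)|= 5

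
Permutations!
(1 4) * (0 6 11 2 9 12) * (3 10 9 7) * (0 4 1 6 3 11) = (0 3 10 9 12 4 6)(2 7 11) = [3, 1, 7, 10, 6, 5, 0, 11, 8, 12, 9, 2, 4]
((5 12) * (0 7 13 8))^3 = (0 8 13 7)(5 12)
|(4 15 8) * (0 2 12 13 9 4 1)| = 9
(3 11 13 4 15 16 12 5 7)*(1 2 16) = [0, 2, 16, 11, 15, 7, 6, 3, 8, 9, 10, 13, 5, 4, 14, 1, 12] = (1 2 16 12 5 7 3 11 13 4 15)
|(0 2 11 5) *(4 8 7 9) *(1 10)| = 4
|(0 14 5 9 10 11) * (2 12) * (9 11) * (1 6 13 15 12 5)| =10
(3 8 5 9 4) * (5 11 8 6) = (3 6 5 9 4)(8 11) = [0, 1, 2, 6, 3, 9, 5, 7, 11, 4, 10, 8]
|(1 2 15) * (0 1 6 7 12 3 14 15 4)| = 12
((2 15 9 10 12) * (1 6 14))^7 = (1 6 14)(2 9 12 15 10)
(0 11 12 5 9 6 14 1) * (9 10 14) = (0 11 12 5 10 14 1)(6 9) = [11, 0, 2, 3, 4, 10, 9, 7, 8, 6, 14, 12, 5, 13, 1]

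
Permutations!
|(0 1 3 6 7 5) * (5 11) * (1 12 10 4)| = 10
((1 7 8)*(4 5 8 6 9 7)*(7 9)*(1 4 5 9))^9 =((1 5 8 4 9)(6 7))^9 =(1 9 4 8 5)(6 7)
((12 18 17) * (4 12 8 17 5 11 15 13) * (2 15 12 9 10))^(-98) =((2 15 13 4 9 10)(5 11 12 18)(8 17))^(-98) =(2 9 13)(4 15 10)(5 12)(11 18)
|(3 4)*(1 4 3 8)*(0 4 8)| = 2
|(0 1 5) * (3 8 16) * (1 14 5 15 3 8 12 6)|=|(0 14 5)(1 15 3 12 6)(8 16)|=30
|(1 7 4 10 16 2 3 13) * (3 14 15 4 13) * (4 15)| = 15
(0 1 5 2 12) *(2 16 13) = [1, 5, 12, 3, 4, 16, 6, 7, 8, 9, 10, 11, 0, 2, 14, 15, 13] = (0 1 5 16 13 2 12)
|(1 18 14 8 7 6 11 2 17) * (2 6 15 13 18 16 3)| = 30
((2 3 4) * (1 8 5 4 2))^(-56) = ((1 8 5 4)(2 3))^(-56) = (8)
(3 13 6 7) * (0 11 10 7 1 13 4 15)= (0 11 10 7 3 4 15)(1 13 6)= [11, 13, 2, 4, 15, 5, 1, 3, 8, 9, 7, 10, 12, 6, 14, 0]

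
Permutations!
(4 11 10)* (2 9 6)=(2 9 6)(4 11 10)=[0, 1, 9, 3, 11, 5, 2, 7, 8, 6, 4, 10]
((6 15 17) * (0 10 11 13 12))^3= (17)(0 13 10 12 11)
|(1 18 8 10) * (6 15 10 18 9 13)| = 6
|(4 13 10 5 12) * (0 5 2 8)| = |(0 5 12 4 13 10 2 8)| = 8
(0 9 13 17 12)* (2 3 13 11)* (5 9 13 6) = (0 13 17 12)(2 3 6 5 9 11) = [13, 1, 3, 6, 4, 9, 5, 7, 8, 11, 10, 2, 0, 17, 14, 15, 16, 12]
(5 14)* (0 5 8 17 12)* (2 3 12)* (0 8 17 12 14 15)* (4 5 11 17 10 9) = (0 11 17 2 3 14 10 9 4 5 15)(8 12) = [11, 1, 3, 14, 5, 15, 6, 7, 12, 4, 9, 17, 8, 13, 10, 0, 16, 2]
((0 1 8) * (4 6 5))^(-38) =((0 1 8)(4 6 5))^(-38) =(0 1 8)(4 6 5)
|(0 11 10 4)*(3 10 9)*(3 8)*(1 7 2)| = |(0 11 9 8 3 10 4)(1 7 2)| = 21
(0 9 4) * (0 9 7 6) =(0 7 6)(4 9) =[7, 1, 2, 3, 9, 5, 0, 6, 8, 4]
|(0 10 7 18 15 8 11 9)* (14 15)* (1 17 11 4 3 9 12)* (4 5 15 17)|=|(0 10 7 18 14 17 11 12 1 4 3 9)(5 15 8)|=12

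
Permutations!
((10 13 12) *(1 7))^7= (1 7)(10 13 12)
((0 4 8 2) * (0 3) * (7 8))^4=(0 2 7)(3 8 4)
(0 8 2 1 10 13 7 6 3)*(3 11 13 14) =[8, 10, 1, 0, 4, 5, 11, 6, 2, 9, 14, 13, 12, 7, 3] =(0 8 2 1 10 14 3)(6 11 13 7)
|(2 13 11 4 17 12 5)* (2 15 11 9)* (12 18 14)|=24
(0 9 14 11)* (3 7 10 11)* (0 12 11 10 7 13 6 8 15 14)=[9, 1, 2, 13, 4, 5, 8, 7, 15, 0, 10, 12, 11, 6, 3, 14]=(0 9)(3 13 6 8 15 14)(11 12)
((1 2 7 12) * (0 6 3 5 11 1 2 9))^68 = ((0 6 3 5 11 1 9)(2 7 12))^68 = (0 1 5 6 9 11 3)(2 12 7)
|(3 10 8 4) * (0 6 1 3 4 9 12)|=|(0 6 1 3 10 8 9 12)|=8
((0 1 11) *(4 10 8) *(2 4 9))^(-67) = (0 11 1)(2 8 4 9 10)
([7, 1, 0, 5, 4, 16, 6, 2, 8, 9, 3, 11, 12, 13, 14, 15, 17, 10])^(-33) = [0, 1, 2, 16, 4, 17, 6, 7, 8, 9, 5, 11, 12, 13, 14, 15, 10, 3]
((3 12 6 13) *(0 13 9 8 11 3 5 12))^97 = (0 11 9 12 13 3 8 6 5)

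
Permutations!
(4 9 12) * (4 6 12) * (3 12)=(3 12 6)(4 9)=[0, 1, 2, 12, 9, 5, 3, 7, 8, 4, 10, 11, 6]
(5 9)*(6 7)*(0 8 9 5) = [8, 1, 2, 3, 4, 5, 7, 6, 9, 0] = (0 8 9)(6 7)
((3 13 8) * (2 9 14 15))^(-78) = (2 14)(9 15)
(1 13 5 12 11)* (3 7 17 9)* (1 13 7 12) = (1 7 17 9 3 12 11 13 5) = [0, 7, 2, 12, 4, 1, 6, 17, 8, 3, 10, 13, 11, 5, 14, 15, 16, 9]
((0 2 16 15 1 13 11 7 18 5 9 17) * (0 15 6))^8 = (1 15 17 9 5 18 7 11 13)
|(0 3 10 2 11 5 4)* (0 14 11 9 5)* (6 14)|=10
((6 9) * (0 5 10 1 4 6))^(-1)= ((0 5 10 1 4 6 9))^(-1)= (0 9 6 4 1 10 5)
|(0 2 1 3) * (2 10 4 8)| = |(0 10 4 8 2 1 3)| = 7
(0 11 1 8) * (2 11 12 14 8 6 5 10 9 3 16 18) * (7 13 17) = [12, 6, 11, 16, 4, 10, 5, 13, 0, 3, 9, 1, 14, 17, 8, 15, 18, 7, 2] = (0 12 14 8)(1 6 5 10 9 3 16 18 2 11)(7 13 17)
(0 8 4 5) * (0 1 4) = [8, 4, 2, 3, 5, 1, 6, 7, 0] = (0 8)(1 4 5)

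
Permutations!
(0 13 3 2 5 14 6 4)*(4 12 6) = (0 13 3 2 5 14 4)(6 12) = [13, 1, 5, 2, 0, 14, 12, 7, 8, 9, 10, 11, 6, 3, 4]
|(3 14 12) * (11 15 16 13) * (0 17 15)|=|(0 17 15 16 13 11)(3 14 12)|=6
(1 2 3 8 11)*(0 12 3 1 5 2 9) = (0 12 3 8 11 5 2 1 9) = [12, 9, 1, 8, 4, 2, 6, 7, 11, 0, 10, 5, 3]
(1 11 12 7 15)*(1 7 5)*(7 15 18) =(1 11 12 5)(7 18) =[0, 11, 2, 3, 4, 1, 6, 18, 8, 9, 10, 12, 5, 13, 14, 15, 16, 17, 7]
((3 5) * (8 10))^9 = (3 5)(8 10) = ((3 5)(8 10))^9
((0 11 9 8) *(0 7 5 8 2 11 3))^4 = (2 11 9)(5 8 7)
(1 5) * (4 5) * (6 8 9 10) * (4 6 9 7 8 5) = (1 6 5)(7 8)(9 10) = [0, 6, 2, 3, 4, 1, 5, 8, 7, 10, 9]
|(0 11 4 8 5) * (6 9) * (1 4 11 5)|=|(11)(0 5)(1 4 8)(6 9)|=6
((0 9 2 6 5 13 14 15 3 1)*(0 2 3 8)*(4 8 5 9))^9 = (1 3 9 6 2)(5 13 14 15)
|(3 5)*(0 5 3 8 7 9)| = |(0 5 8 7 9)| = 5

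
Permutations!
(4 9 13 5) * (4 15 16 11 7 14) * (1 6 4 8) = (1 6 4 9 13 5 15 16 11 7 14 8) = [0, 6, 2, 3, 9, 15, 4, 14, 1, 13, 10, 7, 12, 5, 8, 16, 11]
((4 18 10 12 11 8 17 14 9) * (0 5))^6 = (4 17 12)(8 10 9)(11 18 14)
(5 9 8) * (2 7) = (2 7)(5 9 8) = [0, 1, 7, 3, 4, 9, 6, 2, 5, 8]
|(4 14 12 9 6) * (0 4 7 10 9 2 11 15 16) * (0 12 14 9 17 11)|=|(0 4 9 6 7 10 17 11 15 16 12 2)|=12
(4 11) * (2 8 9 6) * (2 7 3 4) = (2 8 9 6 7 3 4 11) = [0, 1, 8, 4, 11, 5, 7, 3, 9, 6, 10, 2]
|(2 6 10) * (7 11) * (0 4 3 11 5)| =6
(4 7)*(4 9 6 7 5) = (4 5)(6 7 9) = [0, 1, 2, 3, 5, 4, 7, 9, 8, 6]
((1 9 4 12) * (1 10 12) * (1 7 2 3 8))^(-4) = (12)(1 7 8 4 3 9 2)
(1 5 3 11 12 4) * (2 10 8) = (1 5 3 11 12 4)(2 10 8) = [0, 5, 10, 11, 1, 3, 6, 7, 2, 9, 8, 12, 4]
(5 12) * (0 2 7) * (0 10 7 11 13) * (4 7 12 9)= (0 2 11 13)(4 7 10 12 5 9)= [2, 1, 11, 3, 7, 9, 6, 10, 8, 4, 12, 13, 5, 0]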